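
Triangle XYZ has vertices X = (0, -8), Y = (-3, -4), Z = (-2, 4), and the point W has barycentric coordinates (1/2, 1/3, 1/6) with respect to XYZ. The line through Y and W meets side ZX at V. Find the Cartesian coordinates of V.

Line YW meets ZX where the Y-coordinate vanishes; zeroing W's Y-weight and renormalizing leaves Z, X-weights 1/6 : 1/2 → (1/4, 3/4).
So V = (1/4)·Z + (3/4)·X = (-1/2, -5).

(-1/2, -5)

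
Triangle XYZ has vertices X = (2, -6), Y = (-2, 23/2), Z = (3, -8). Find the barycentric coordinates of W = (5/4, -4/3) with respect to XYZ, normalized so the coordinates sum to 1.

Signed area of the reference triangle: [XYZ] = ½·(2·(23/2−(-8)) + (-2)·(-8−(-6)) + 3·(-6−(23/2))) = ½·(39 + 4 − 105/2) = -19/4.
[WYZ] = ½·((5/4)·(23/2−(-8)) + (-2)·(-8−(-4/3)) + 3·(-4/3−(23/2))) = ½·(195/8 + 40/3 − 77/2) = -19/48, so the X-coordinate is (-19/48)/(-19/4) = 1/12.
[XWZ] = ½·(2·(-4/3−(-8)) + (5/4)·(-8−(-6)) + 3·(-6−(-4/3))) = ½·(40/3 − 5/2 − 14) = -19/12, so the Y-coordinate is 1/3.
[XYW] = ½·(2·(23/2−(-4/3)) + (-2)·(-4/3−(-6)) + (5/4)·(-6−(23/2))) = ½·(77/3 − 28/3 − 175/8) = -133/48, so the Z-coordinate is 7/12.
Check: 1/12 + 1/3 + 7/12 = 1.

(1/12, 1/3, 7/12)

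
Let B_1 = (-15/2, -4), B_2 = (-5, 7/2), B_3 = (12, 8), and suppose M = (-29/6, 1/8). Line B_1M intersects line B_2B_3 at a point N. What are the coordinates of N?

(-13/6, 17/4)

Barycentric coordinates of M with respect to B_1B_2B_3: (1/2, 5/12, 1/12).
On side B_2B_3 the B_1-coordinate is zero; dropping M's B_1-weight 1/2 and renormalizing the remaining 5/12 : 1/12 gives weights 5/6, 1/6 on B_2, B_3.
N = (5/6)·(-5, 7/2) + (1/6)·(12, 8) = (-13/6, 17/4).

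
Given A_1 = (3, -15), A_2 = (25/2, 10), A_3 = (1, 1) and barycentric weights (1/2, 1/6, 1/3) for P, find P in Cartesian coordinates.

P = (1/2)·A_1 + (1/6)·A_2 + (1/3)·A_3.
x-coordinate: (1/2)·3 + (1/6)·(25/2) + (1/3)·1 = 47/12.
y-coordinate: (1/2)·(-15) + (1/6)·10 + (1/3)·1 = -11/2.

(47/12, -11/2)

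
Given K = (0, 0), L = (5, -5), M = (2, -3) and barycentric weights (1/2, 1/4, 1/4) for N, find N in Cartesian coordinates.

N = (1/2)·K + (1/4)·L + (1/4)·M.
x-coordinate: (1/2)·0 + (1/4)·5 + (1/4)·2 = 7/4.
y-coordinate: (1/2)·0 + (1/4)·(-5) + (1/4)·(-3) = -2.

(7/4, -2)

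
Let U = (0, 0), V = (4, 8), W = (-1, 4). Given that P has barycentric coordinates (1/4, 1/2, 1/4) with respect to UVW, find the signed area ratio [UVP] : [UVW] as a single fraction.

The signed ratio [UVP]/[UVW] equals the barycentric coordinate of P at vertex W, which is 1/4.

1/4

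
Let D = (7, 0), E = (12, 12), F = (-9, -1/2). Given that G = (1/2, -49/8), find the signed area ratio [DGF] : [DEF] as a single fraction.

[DEF] = ½·(7·(12−(-1/2)) + 12·(-1/2−0) + (-9)·(0−12)) = ½·(175/2 − 6 + 108) = 379/4.
[DGF] = ½·(7·(-49/8−(-1/2)) + (1/2)·(-1/2−0) + (-9)·(0−(-49/8))) = ½·(-315/8 − 1/4 − 441/8) = -379/8, so the ratio is (-379/8)/(379/4) = -1/2.

-1/2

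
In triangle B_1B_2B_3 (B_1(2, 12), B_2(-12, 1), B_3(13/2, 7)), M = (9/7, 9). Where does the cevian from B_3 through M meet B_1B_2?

(-4/5, 49/5)

Barycentric coordinates of M with respect to B_1B_2B_3: (4/7, 1/7, 2/7).
On side B_1B_2 the B_3-coordinate is zero; dropping M's B_3-weight 2/7 and renormalizing the remaining 4/7 : 1/7 gives weights 4/5, 1/5 on B_1, B_2.
N = (4/5)·(2, 12) + (1/5)·(-12, 1) = (-4/5, 49/5).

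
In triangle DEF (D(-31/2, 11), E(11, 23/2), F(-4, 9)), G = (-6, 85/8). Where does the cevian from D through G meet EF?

(7/2, 41/4)

Barycentric coordinates of G with respect to DEF: (1/2, 1/4, 1/4).
On side EF the D-coordinate is zero; dropping G's D-weight 1/2 and renormalizing the remaining 1/4 : 1/4 gives weights 1/2, 1/2 on E, F.
H = (1/2)·(11, 23/2) + (1/2)·(-4, 9) = (7/2, 41/4).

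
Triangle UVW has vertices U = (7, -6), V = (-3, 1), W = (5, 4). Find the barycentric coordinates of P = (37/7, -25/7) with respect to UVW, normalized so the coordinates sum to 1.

Signed area of the reference triangle: [UVW] = ½·(7·(1−4) + (-3)·(4−(-6)) + 5·(-6−1)) = ½·(-21 − 30 − 35) = -43.
[PVW] = ½·((37/7)·(1−4) + (-3)·(4−(-25/7)) + 5·(-25/7−1)) = ½·(-111/7 − 159/7 − 160/7) = -215/7, so the U-coordinate is (-215/7)/(-43) = 5/7.
[UPW] = ½·(7·(-25/7−4) + (37/7)·(4−(-6)) + 5·(-6−(-25/7))) = ½·(-53 + 370/7 − 85/7) = -43/7, so the V-coordinate is 1/7.
[UVP] = ½·(7·(1−(-25/7)) + (-3)·(-25/7−(-6)) + (37/7)·(-6−1)) = ½·(32 − 51/7 − 37) = -43/7, so the W-coordinate is 1/7.

(5/7, 1/7, 1/7)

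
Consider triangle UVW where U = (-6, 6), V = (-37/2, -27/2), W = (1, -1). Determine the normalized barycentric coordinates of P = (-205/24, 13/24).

(2/3, 1/4, 1/12)

Signed area of the reference triangle: [UVW] = ½·((-6)·(-27/2−(-1)) + (-37/2)·(-1−6) + 1·(6−(-27/2))) = ½·(75 + 259/2 + 39/2) = 112.
[PVW] = ½·((-205/24)·(-27/2−(-1)) + (-37/2)·(-1−(13/24)) + 1·(13/24−(-27/2))) = ½·(5125/48 + 1369/48 + 337/24) = 224/3, so the U-coordinate is (224/3)/112 = 2/3.
[UPW] = ½·((-6)·(13/24−(-1)) + (-205/24)·(-1−6) + 1·(6−(13/24))) = ½·(-37/4 + 1435/24 + 131/24) = 28, so the V-coordinate is 1/4.
[UVP] = ½·((-6)·(-27/2−(13/24)) + (-37/2)·(13/24−6) + (-205/24)·(6−(-27/2))) = ½·(337/4 + 4847/48 − 2665/16) = 28/3, so the W-coordinate is 1/12.
Check: 2/3 + 1/4 + 1/12 = 1.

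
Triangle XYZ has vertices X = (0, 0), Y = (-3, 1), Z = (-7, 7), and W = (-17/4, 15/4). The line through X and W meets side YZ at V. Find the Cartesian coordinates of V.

(-17/3, 5)

Barycentric coordinates of W with respect to XYZ: (1/4, 1/4, 1/2).
On side YZ the X-coordinate is zero; dropping W's X-weight 1/4 and renormalizing the remaining 1/4 : 1/2 gives weights 1/3, 2/3 on Y, Z.
V = (1/3)·(-3, 1) + (2/3)·(-7, 7) = (-17/3, 5).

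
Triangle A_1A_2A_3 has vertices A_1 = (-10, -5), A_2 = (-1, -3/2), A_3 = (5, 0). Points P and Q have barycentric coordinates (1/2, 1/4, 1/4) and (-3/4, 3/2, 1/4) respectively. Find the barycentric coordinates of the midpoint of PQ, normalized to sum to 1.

(-1/8, 7/8, 1/4)

Since both coordinate triples sum to 1, the midpoint's barycentrics are the componentwise average.
(1/2+-3/4)/2 = -1/8; similarly 7/8 and 1/4.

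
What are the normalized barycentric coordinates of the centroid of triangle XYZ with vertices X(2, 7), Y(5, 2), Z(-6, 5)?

The centroid is the average of the vertices, so each weight is 1/3.

(1/3, 1/3, 1/3)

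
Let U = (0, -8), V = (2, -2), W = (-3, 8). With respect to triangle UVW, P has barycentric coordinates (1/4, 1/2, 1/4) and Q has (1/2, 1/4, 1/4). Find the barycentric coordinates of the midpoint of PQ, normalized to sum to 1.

(3/8, 3/8, 1/4)

Since both coordinate triples sum to 1, the midpoint's barycentrics are the componentwise average.
(1/4+1/2)/2 = 3/8; similarly 3/8 and 1/4.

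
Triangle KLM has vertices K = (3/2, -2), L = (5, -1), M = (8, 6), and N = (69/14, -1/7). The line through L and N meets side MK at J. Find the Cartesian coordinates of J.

(19/4, 2)

Barycentric coordinates of N with respect to KLM: (1/7, 5/7, 1/7).
On side MK the L-coordinate is zero; dropping N's L-weight 5/7 and renormalizing the remaining 1/7 : 1/7 gives weights 1/2, 1/2 on M, K.
J = (1/2)·(8, 6) + (1/2)·(3/2, -2) = (19/4, 2).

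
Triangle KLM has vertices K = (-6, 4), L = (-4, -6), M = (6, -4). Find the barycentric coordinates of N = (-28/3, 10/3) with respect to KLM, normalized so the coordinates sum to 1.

(1, 1/3, -1/3)

Signed area of the reference triangle: [KLM] = ½·((-6)·(-6−(-4)) + (-4)·(-4−4) + 6·(4−(-6))) = ½·(12 + 32 + 60) = 52.
[NLM] = ½·((-28/3)·(-6−(-4)) + (-4)·(-4−(10/3)) + 6·(10/3−(-6))) = ½·(56/3 + 88/3 + 56) = 52, so the K-coordinate is 52/52 = 1.
[KNM] = ½·((-6)·(10/3−(-4)) + (-28/3)·(-4−4) + 6·(4−(10/3))) = ½·(-44 + 224/3 + 4) = 52/3, so the L-coordinate is 1/3.
[KLN] = ½·((-6)·(-6−(10/3)) + (-4)·(10/3−4) + (-28/3)·(4−(-6))) = ½·(56 + 8/3 − 280/3) = -52/3, so the M-coordinate is -1/3.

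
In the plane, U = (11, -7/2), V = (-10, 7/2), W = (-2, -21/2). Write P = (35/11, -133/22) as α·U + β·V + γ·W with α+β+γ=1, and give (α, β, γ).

Signed area of the reference triangle: [UVW] = ½·(11·(7/2−(-21/2)) + (-10)·(-21/2−(-7/2)) + (-2)·(-7/2−(7/2))) = ½·(154 + 70 + 14) = 119.
[PVW] = ½·((35/11)·(7/2−(-21/2)) + (-10)·(-21/2−(-133/22)) + (-2)·(-133/22−(7/2))) = ½·(490/11 + 490/11 + 210/11) = 595/11, so the U-coordinate is (595/11)/119 = 5/11.
[UPW] = ½·(11·(-133/22−(-21/2)) + (35/11)·(-21/2−(-7/2)) + (-2)·(-7/2−(-133/22))) = ½·(49 − 245/11 − 56/11) = 119/11, so the V-coordinate is 1/11.
[UVP] = ½·(11·(7/2−(-133/22)) + (-10)·(-133/22−(-7/2)) + (35/11)·(-7/2−(7/2))) = ½·(105 + 280/11 − 245/11) = 595/11, so the W-coordinate is 5/11.
Check: 5/11 + 1/11 + 5/11 = 1.

(5/11, 1/11, 5/11)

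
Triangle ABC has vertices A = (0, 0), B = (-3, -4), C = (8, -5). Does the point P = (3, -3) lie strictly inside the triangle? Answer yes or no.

yes

Barycentric coordinates of P: (17/47, 9/47, 21/47).
The three coordinates are positive, positive, positive; a point is interior exactly when all three are positive.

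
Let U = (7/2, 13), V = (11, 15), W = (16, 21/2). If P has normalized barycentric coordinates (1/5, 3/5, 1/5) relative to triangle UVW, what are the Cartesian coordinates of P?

(21/2, 137/10)

P = (1/5)·U + (3/5)·V + (1/5)·W.
x-coordinate: (1/5)·(7/2) + (3/5)·11 + (1/5)·16 = 21/2.
y-coordinate: (1/5)·13 + (3/5)·15 + (1/5)·(21/2) = 137/10.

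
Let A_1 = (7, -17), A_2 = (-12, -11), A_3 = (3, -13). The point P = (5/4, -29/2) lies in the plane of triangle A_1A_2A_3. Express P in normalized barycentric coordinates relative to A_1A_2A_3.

(1/2, 1/4, 1/4)

Signed area of the reference triangle: [A_1A_2A_3] = ½·(7·(-11−(-13)) + (-12)·(-13−(-17)) + 3·(-17−(-11))) = ½·(14 − 48 − 18) = -26.
[PA_2A_3] = ½·((5/4)·(-11−(-13)) + (-12)·(-13−(-29/2)) + 3·(-29/2−(-11))) = ½·(5/2 − 18 − 21/2) = -13, so the A_1-coordinate is (-13)/(-26) = 1/2.
[A_1PA_3] = ½·(7·(-29/2−(-13)) + (5/4)·(-13−(-17)) + 3·(-17−(-29/2))) = ½·(-21/2 + 5 − 15/2) = -13/2, so the A_2-coordinate is 1/4.
[A_1A_2P] = ½·(7·(-11−(-29/2)) + (-12)·(-29/2−(-17)) + (5/4)·(-17−(-11))) = ½·(49/2 − 30 − 15/2) = -13/2, so the A_3-coordinate is 1/4.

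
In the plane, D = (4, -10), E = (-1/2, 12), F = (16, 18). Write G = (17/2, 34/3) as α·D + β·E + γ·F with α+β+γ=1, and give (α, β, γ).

(1/6, 1/3, 1/2)

Signed area of the reference triangle: [DEF] = ½·(4·(12−18) + (-1/2)·(18−(-10)) + 16·(-10−12)) = ½·(-24 − 14 − 352) = -195.
[GEF] = ½·((17/2)·(12−18) + (-1/2)·(18−(34/3)) + 16·(34/3−12)) = ½·(-51 − 10/3 − 32/3) = -65/2, so the D-coordinate is (-65/2)/(-195) = 1/6.
[DGF] = ½·(4·(34/3−18) + (17/2)·(18−(-10)) + 16·(-10−(34/3))) = ½·(-80/3 + 238 − 1024/3) = -65, so the E-coordinate is 1/3.
[DEG] = ½·(4·(12−(34/3)) + (-1/2)·(34/3−(-10)) + (17/2)·(-10−12)) = ½·(8/3 − 32/3 − 187) = -195/2, so the F-coordinate is 1/2.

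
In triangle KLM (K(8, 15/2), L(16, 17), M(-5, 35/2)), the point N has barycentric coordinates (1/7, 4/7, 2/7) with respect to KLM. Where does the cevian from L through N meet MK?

(-2/3, 85/6)

Line LN meets MK where the L-coordinate vanishes; zeroing N's L-weight and renormalizing leaves M, K-weights 2/7 : 1/7 → (2/3, 1/3).
So J = (2/3)·M + (1/3)·K = (-2/3, 85/6).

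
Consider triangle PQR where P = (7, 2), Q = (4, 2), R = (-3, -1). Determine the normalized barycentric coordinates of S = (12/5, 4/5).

Signed area of the reference triangle: [PQR] = ½·(7·(2−(-1)) + 4·(-1−2) + (-3)·(2−2)) = ½·(21 − 12 + 0) = 9/2.
[SQR] = ½·((12/5)·(2−(-1)) + 4·(-1−(4/5)) + (-3)·(4/5−2)) = ½·(36/5 − 36/5 + 18/5) = 9/5, so the P-coordinate is (9/5)/(9/2) = 2/5.
[PSR] = ½·(7·(4/5−(-1)) + (12/5)·(-1−2) + (-3)·(2−(4/5))) = ½·(63/5 − 36/5 − 18/5) = 9/10, so the Q-coordinate is 1/5.
[PQS] = ½·(7·(2−(4/5)) + 4·(4/5−2) + (12/5)·(2−2)) = ½·(42/5 − 24/5 + 0) = 9/5, so the R-coordinate is 2/5.

(2/5, 1/5, 2/5)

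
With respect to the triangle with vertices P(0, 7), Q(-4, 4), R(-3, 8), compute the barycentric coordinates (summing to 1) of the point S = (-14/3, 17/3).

(-1/3, 2/3, 2/3)

Signed area of the reference triangle: [PQR] = ½·(0·(4−8) + (-4)·(8−7) + (-3)·(7−4)) = ½·(0 − 4 − 9) = -13/2.
[SQR] = ½·((-14/3)·(4−8) + (-4)·(8−(17/3)) + (-3)·(17/3−4)) = ½·(56/3 − 28/3 − 5) = 13/6, so the P-coordinate is (13/6)/(-13/2) = -1/3.
[PSR] = ½·(0·(17/3−8) + (-14/3)·(8−7) + (-3)·(7−(17/3))) = ½·(0 − 14/3 − 4) = -13/3, so the Q-coordinate is 2/3.
[PQS] = ½·(0·(4−(17/3)) + (-4)·(17/3−7) + (-14/3)·(7−4)) = ½·(0 + 16/3 − 14) = -13/3, so the R-coordinate is 2/3.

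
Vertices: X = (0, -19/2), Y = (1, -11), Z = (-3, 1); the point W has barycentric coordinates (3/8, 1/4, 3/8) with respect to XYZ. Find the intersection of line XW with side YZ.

(-7/5, -19/5)

Line XW meets YZ where the X-coordinate vanishes; zeroing W's X-weight and renormalizing leaves Y, Z-weights 1/4 : 3/8 → (2/5, 3/5).
So V = (2/5)·Y + (3/5)·Z = (-7/5, -19/5).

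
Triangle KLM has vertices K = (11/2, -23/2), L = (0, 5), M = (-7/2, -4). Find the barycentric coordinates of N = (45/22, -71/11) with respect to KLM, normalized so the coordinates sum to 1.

(6/11, 2/11, 3/11)

Signed area of the reference triangle: [KLM] = ½·((11/2)·(5−(-4)) + 0·(-4−(-23/2)) + (-7/2)·(-23/2−5)) = ½·(99/2 + 0 + 231/4) = 429/8.
[NLM] = ½·((45/22)·(5−(-4)) + 0·(-4−(-71/11)) + (-7/2)·(-71/11−5)) = ½·(405/22 + 0 + 441/11) = 117/4, so the K-coordinate is (117/4)/(429/8) = 6/11.
[KNM] = ½·((11/2)·(-71/11−(-4)) + (45/22)·(-4−(-23/2)) + (-7/2)·(-23/2−(-71/11))) = ½·(-27/2 + 675/44 + 777/44) = 39/4, so the L-coordinate is 2/11.
[KLN] = ½·((11/2)·(5−(-71/11)) + 0·(-71/11−(-23/2)) + (45/22)·(-23/2−5)) = ½·(63 + 0 − 135/4) = 117/8, so the M-coordinate is 3/11.
Check: 6/11 + 2/11 + 3/11 = 1.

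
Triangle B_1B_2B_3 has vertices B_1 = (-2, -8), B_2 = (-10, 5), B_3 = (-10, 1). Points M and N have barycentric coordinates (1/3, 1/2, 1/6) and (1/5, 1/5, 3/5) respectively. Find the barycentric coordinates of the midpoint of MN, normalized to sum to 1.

(4/15, 7/20, 23/60)

Since both coordinate triples sum to 1, the midpoint's barycentrics are the componentwise average.
(1/3+1/5)/2 = 4/15; similarly 7/20 and 23/60.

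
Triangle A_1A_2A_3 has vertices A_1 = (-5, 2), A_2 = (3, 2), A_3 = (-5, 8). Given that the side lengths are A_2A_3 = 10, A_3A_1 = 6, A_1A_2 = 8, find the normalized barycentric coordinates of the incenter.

(5/12, 1/4, 1/3)

The incenter has barycentric coordinates proportional to the opposite side lengths: (10 : 6 : 8).
Normalizing by 10+6+8 = 24 gives (5/12, 1/4, 1/3).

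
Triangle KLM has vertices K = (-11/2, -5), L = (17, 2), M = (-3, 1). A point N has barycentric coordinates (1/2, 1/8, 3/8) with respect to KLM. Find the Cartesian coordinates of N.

(-7/4, -15/8)

N = (1/2)·K + (1/8)·L + (3/8)·M.
x-coordinate: (1/2)·(-11/2) + (1/8)·17 + (3/8)·(-3) = -7/4.
y-coordinate: (1/2)·(-5) + (1/8)·2 + (3/8)·1 = -15/8.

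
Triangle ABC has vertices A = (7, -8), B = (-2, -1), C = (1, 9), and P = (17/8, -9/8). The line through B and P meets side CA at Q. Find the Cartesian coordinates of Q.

Barycentric coordinates of P with respect to ABC: (3/8, 3/8, 1/4).
On side CA the B-coordinate is zero; dropping P's B-weight 3/8 and renormalizing the remaining 1/4 : 3/8 gives weights 2/5, 3/5 on C, A.
Q = (2/5)·(1, 9) + (3/5)·(7, -8) = (23/5, -6/5).

(23/5, -6/5)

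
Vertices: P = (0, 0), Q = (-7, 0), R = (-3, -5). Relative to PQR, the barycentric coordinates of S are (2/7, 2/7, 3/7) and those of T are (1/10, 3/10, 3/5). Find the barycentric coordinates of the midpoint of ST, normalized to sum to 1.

(27/140, 41/140, 18/35)

Since both coordinate triples sum to 1, the midpoint's barycentrics are the componentwise average.
(2/7+1/10)/2 = 27/140; similarly 41/140 and 18/35.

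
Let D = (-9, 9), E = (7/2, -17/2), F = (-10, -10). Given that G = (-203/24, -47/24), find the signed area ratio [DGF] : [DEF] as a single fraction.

[DEF] = ½·((-9)·(-17/2−(-10)) + (7/2)·(-10−9) + (-10)·(9−(-17/2))) = ½·(-27/2 − 133/2 − 175) = -255/2.
[DGF] = ½·((-9)·(-47/24−(-10)) + (-203/24)·(-10−9) + (-10)·(9−(-47/24))) = ½·(-579/8 + 3857/24 − 1315/12) = -85/8, so the ratio is (-85/8)/(-255/2) = 1/12.

1/12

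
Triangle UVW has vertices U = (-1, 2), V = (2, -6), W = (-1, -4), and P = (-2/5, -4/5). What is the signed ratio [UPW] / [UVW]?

[UVW] = ½·((-1)·(-6−(-4)) + 2·(-4−2) + (-1)·(2−(-6))) = ½·(2 − 12 − 8) = -9.
[UPW] = ½·((-1)·(-4/5−(-4)) + (-2/5)·(-4−2) + (-1)·(2−(-4/5))) = ½·(-16/5 + 12/5 − 14/5) = -9/5, so the ratio is (-9/5)/(-9) = 1/5.

1/5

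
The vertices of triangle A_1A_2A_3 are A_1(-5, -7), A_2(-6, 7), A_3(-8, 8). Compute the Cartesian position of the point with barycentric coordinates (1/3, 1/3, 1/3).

(-19/3, 8/3)

P = (1/3)·A_1 + (1/3)·A_2 + (1/3)·A_3.
x-coordinate: (1/3)·(-5) + (1/3)·(-6) + (1/3)·(-8) = -19/3.
y-coordinate: (1/3)·(-7) + (1/3)·7 + (1/3)·8 = 8/3.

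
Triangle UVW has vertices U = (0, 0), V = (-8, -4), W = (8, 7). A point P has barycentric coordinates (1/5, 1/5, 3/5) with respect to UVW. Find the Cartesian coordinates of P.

P = (1/5)·U + (1/5)·V + (3/5)·W.
x-coordinate: (1/5)·0 + (1/5)·(-8) + (3/5)·8 = 16/5.
y-coordinate: (1/5)·0 + (1/5)·(-4) + (3/5)·7 = 17/5.

(16/5, 17/5)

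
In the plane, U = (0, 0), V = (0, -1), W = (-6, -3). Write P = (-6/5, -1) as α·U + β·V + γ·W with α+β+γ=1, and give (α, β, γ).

(2/5, 2/5, 1/5)

Signed area of the reference triangle: [UVW] = ½·(0·(-1−(-3)) + 0·(-3−0) + (-6)·(0−(-1))) = ½·(0 + 0 − 6) = -3.
[PVW] = ½·((-6/5)·(-1−(-3)) + 0·(-3−(-1)) + (-6)·(-1−(-1))) = ½·(-12/5 + 0 + 0) = -6/5, so the U-coordinate is (-6/5)/(-3) = 2/5.
[UPW] = ½·(0·(-1−(-3)) + (-6/5)·(-3−0) + (-6)·(0−(-1))) = ½·(0 + 18/5 − 6) = -6/5, so the V-coordinate is 2/5.
[UVP] = ½·(0·(-1−(-1)) + 0·(-1−0) + (-6/5)·(0−(-1))) = ½·(0 + 0 − 6/5) = -3/5, so the W-coordinate is 1/5.
Check: 2/5 + 2/5 + 1/5 = 1.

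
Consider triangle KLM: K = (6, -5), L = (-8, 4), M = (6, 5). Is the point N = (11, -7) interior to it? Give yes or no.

Barycentric coordinates of N: (173/140, -5/14, 17/140).
The three coordinates are positive, negative, positive; a point is interior exactly when all three are positive.

no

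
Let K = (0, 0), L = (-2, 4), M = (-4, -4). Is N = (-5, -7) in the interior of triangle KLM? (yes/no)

no

Barycentric coordinates of N: (-1/12, -1/3, 17/12).
The three coordinates are negative, negative, positive; a point is interior exactly when all three are positive.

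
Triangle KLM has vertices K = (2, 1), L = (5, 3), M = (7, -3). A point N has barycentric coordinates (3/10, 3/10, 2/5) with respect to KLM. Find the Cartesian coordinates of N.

N = (3/10)·K + (3/10)·L + (2/5)·M.
x-coordinate: (3/10)·2 + (3/10)·5 + (2/5)·7 = 49/10.
y-coordinate: (3/10)·1 + (3/10)·3 + (2/5)·(-3) = 0.

(49/10, 0)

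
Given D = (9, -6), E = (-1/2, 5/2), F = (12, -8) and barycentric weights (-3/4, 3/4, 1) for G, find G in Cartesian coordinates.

(39/8, -13/8)

G = (-3/4)·D + (3/4)·E + 1·F.
x-coordinate: (-3/4)·9 + (3/4)·(-1/2) + 1·12 = 39/8.
y-coordinate: (-3/4)·(-6) + (3/4)·(5/2) + 1·(-8) = -13/8.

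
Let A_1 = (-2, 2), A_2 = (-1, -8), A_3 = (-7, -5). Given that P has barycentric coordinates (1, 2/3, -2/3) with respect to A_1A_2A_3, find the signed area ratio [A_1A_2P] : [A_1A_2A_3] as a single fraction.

The signed ratio [A_1A_2P]/[A_1A_2A_3] equals the barycentric coordinate of P at vertex A_3, which is -2/3.

-2/3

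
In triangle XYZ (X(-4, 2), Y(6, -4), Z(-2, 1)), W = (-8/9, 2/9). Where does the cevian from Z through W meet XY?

(0, -2/5)

Barycentric coordinates of W with respect to XYZ: (1/3, 2/9, 4/9).
On side XY the Z-coordinate is zero; dropping W's Z-weight 4/9 and renormalizing the remaining 1/3 : 2/9 gives weights 3/5, 2/5 on X, Y.
V = (3/5)·(-4, 2) + (2/5)·(6, -4) = (0, -2/5).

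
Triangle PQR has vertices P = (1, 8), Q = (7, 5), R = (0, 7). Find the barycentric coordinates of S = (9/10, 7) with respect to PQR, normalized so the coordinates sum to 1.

(1/5, 1/10, 7/10)

Signed area of the reference triangle: [PQR] = ½·(1·(5−7) + 7·(7−8) + 0·(8−5)) = ½·(-2 − 7 + 0) = -9/2.
[SQR] = ½·((9/10)·(5−7) + 7·(7−7) + 0·(7−5)) = ½·(-9/5 + 0 + 0) = -9/10, so the P-coordinate is (-9/10)/(-9/2) = 1/5.
[PSR] = ½·(1·(7−7) + (9/10)·(7−8) + 0·(8−7)) = ½·(0 − 9/10 + 0) = -9/20, so the Q-coordinate is 1/10.
[PQS] = ½·(1·(5−7) + 7·(7−8) + (9/10)·(8−5)) = ½·(-2 − 7 + 27/10) = -63/20, so the R-coordinate is 7/10.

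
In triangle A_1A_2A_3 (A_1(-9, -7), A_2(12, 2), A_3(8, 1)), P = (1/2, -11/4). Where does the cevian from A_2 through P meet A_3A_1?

Barycentric coordinates of P with respect to A_1A_2A_3: (1/2, 1/4, 1/4).
On side A_3A_1 the A_2-coordinate is zero; dropping P's A_2-weight 1/4 and renormalizing the remaining 1/4 : 1/2 gives weights 1/3, 2/3 on A_3, A_1.
Q = (1/3)·(8, 1) + (2/3)·(-9, -7) = (-10/3, -13/3).

(-10/3, -13/3)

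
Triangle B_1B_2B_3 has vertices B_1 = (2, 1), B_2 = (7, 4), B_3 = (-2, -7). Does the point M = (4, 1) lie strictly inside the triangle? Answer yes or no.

Barycentric coordinates of M: (3/14, 4/7, 3/14).
The three coordinates are positive, positive, positive; a point is interior exactly when all three are positive.

yes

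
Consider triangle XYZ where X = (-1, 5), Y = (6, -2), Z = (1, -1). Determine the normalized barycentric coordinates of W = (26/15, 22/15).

(7/15, 1/3, 1/5)

Signed area of the reference triangle: [XYZ] = ½·((-1)·(-2−(-1)) + 6·(-1−5) + 1·(5−(-2))) = ½·(1 − 36 + 7) = -14.
[WYZ] = ½·((26/15)·(-2−(-1)) + 6·(-1−(22/15)) + 1·(22/15−(-2))) = ½·(-26/15 − 74/5 + 52/15) = -98/15, so the X-coordinate is (-98/15)/(-14) = 7/15.
[XWZ] = ½·((-1)·(22/15−(-1)) + (26/15)·(-1−5) + 1·(5−(22/15))) = ½·(-37/15 − 52/5 + 53/15) = -14/3, so the Y-coordinate is 1/3.
[XYW] = ½·((-1)·(-2−(22/15)) + 6·(22/15−5) + (26/15)·(5−(-2))) = ½·(52/15 − 106/5 + 182/15) = -14/5, so the Z-coordinate is 1/5.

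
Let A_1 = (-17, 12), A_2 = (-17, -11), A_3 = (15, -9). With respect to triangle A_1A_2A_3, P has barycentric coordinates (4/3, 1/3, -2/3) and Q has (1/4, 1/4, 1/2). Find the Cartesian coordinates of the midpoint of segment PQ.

Barycentric coordinates of the midpoint are the average: (19/24, 7/24, -1/12).
Converting: (19/24)·A_1 + (7/24)·A_2 + (-1/12)·A_3 = (-59/3, 169/24).

(-59/3, 169/24)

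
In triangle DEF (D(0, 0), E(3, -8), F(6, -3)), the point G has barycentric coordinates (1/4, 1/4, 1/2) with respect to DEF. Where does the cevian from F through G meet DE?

Line FG meets DE where the F-coordinate vanishes; zeroing G's F-weight and renormalizing leaves D, E-weights 1/4 : 1/4 → (1/2, 1/2).
So H = (1/2)·D + (1/2)·E = (3/2, -4).

(3/2, -4)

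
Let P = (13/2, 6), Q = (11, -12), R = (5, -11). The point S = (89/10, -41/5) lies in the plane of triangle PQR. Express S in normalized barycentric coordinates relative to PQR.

(1/5, 3/5, 1/5)

Signed area of the reference triangle: [PQR] = ½·((13/2)·(-12−(-11)) + 11·(-11−6) + 5·(6−(-12))) = ½·(-13/2 − 187 + 90) = -207/4.
[SQR] = ½·((89/10)·(-12−(-11)) + 11·(-11−(-41/5)) + 5·(-41/5−(-12))) = ½·(-89/10 − 154/5 + 19) = -207/20, so the P-coordinate is (-207/20)/(-207/4) = 1/5.
[PSR] = ½·((13/2)·(-41/5−(-11)) + (89/10)·(-11−6) + 5·(6−(-41/5))) = ½·(91/5 − 1513/10 + 71) = -621/20, so the Q-coordinate is 3/5.
[PQS] = ½·((13/2)·(-12−(-41/5)) + 11·(-41/5−6) + (89/10)·(6−(-12))) = ½·(-247/10 − 781/5 + 801/5) = -207/20, so the R-coordinate is 1/5.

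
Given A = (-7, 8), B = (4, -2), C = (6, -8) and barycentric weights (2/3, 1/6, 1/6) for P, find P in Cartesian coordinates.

(-3, 11/3)

P = (2/3)·A + (1/6)·B + (1/6)·C.
x-coordinate: (2/3)·(-7) + (1/6)·4 + (1/6)·6 = -3.
y-coordinate: (2/3)·8 + (1/6)·(-2) + (1/6)·(-8) = 11/3.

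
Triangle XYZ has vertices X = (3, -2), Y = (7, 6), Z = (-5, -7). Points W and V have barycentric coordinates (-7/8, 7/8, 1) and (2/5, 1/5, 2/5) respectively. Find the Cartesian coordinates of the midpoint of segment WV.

(-9/20, -6/5)

Barycentric coordinates of the midpoint are the average: (-19/80, 43/80, 7/10).
Converting: (-19/80)·X + (43/80)·Y + (7/10)·Z = (-9/20, -6/5).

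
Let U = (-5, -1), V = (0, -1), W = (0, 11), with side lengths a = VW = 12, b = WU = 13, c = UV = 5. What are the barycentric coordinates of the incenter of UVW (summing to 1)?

The incenter has barycentric coordinates proportional to the opposite side lengths: (12 : 13 : 5).
Normalizing by 12+13+5 = 30 gives (2/5, 13/30, 1/6).

(2/5, 13/30, 1/6)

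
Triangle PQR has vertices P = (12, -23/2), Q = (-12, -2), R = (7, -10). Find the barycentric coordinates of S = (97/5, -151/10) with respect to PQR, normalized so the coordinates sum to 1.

(1/5, -3/5, 7/5)

Signed area of the reference triangle: [PQR] = ½·(12·(-2−(-10)) + (-12)·(-10−(-23/2)) + 7·(-23/2−(-2))) = ½·(96 − 18 − 133/2) = 23/4.
[SQR] = ½·((97/5)·(-2−(-10)) + (-12)·(-10−(-151/10)) + 7·(-151/10−(-2))) = ½·(776/5 − 306/5 − 917/10) = 23/20, so the P-coordinate is (23/20)/(23/4) = 1/5.
[PSR] = ½·(12·(-151/10−(-10)) + (97/5)·(-10−(-23/2)) + 7·(-23/2−(-151/10))) = ½·(-306/5 + 291/10 + 126/5) = -69/20, so the Q-coordinate is -3/5.
[PQS] = ½·(12·(-2−(-151/10)) + (-12)·(-151/10−(-23/2)) + (97/5)·(-23/2−(-2))) = ½·(786/5 + 216/5 − 1843/10) = 161/20, so the R-coordinate is 7/5.
Check: 1/5 − 3/5 + 7/5 = 1.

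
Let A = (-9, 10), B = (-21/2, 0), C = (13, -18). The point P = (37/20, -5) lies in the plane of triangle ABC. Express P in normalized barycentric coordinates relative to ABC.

Signed area of the reference triangle: [ABC] = ½·((-9)·(0−(-18)) + (-21/2)·(-18−10) + 13·(10−0)) = ½·(-162 + 294 + 130) = 131.
[PBC] = ½·((37/20)·(0−(-18)) + (-21/2)·(-18−(-5)) + 13·(-5−0)) = ½·(333/10 + 273/2 − 65) = 262/5, so the A-coordinate is (262/5)/131 = 2/5.
[APC] = ½·((-9)·(-5−(-18)) + (37/20)·(-18−10) + 13·(10−(-5))) = ½·(-117 − 259/5 + 195) = 131/10, so the B-coordinate is 1/10.
[ABP] = ½·((-9)·(0−(-5)) + (-21/2)·(-5−10) + (37/20)·(10−0)) = ½·(-45 + 315/2 + 37/2) = 131/2, so the C-coordinate is 1/2.

(2/5, 1/10, 1/2)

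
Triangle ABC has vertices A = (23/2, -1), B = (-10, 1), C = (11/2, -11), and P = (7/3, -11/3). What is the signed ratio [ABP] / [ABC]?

1/3

[ABC] = ½·((23/2)·(1−(-11)) + (-10)·(-11−(-1)) + (11/2)·(-1−1)) = ½·(138 + 100 − 11) = 227/2.
[ABP] = ½·((23/2)·(1−(-11/3)) + (-10)·(-11/3−(-1)) + (7/3)·(-1−1)) = ½·(161/3 + 80/3 − 14/3) = 227/6, so the ratio is (227/6)/(227/2) = 1/3.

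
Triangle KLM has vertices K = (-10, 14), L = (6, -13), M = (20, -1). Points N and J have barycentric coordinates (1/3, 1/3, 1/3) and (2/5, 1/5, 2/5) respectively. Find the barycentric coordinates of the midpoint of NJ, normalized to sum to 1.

Since both coordinate triples sum to 1, the midpoint's barycentrics are the componentwise average.
(1/3+2/5)/2 = 11/30; similarly 4/15 and 11/30.

(11/30, 4/15, 11/30)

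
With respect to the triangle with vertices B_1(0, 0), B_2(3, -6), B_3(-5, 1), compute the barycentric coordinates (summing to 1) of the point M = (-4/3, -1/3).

Signed area of the reference triangle: [B_1B_2B_3] = ½·(0·(-6−1) + 3·(1−0) + (-5)·(0−(-6))) = ½·(0 + 3 − 30) = -27/2.
[MB_2B_3] = ½·((-4/3)·(-6−1) + 3·(1−(-1/3)) + (-5)·(-1/3−(-6))) = ½·(28/3 + 4 − 85/3) = -15/2, so the B_1-coordinate is (-15/2)/(-27/2) = 5/9.
[B_1MB_3] = ½·(0·(-1/3−1) + (-4/3)·(1−0) + (-5)·(0−(-1/3))) = ½·(0 − 4/3 − 5/3) = -3/2, so the B_2-coordinate is 1/9.
[B_1B_2M] = ½·(0·(-6−(-1/3)) + 3·(-1/3−0) + (-4/3)·(0−(-6))) = ½·(0 − 1 − 8) = -9/2, so the B_3-coordinate is 1/3.
Check: 5/9 + 1/9 + 1/3 = 1.

(5/9, 1/9, 1/3)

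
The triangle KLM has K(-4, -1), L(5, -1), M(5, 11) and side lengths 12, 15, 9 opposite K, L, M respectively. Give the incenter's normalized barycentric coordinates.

The incenter has barycentric coordinates proportional to the opposite side lengths: (12 : 15 : 9).
Normalizing by 12+15+9 = 36 gives (1/3, 5/12, 1/4).

(1/3, 5/12, 1/4)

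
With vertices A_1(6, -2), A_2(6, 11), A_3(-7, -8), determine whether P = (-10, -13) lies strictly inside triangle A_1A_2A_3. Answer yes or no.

Barycentric coordinates of P: (8/169, -47/169, 16/13).
The three coordinates are positive, negative, positive; a point is interior exactly when all three are positive.

no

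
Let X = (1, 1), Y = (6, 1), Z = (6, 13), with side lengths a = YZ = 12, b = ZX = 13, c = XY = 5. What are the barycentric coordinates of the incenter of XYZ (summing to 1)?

The incenter has barycentric coordinates proportional to the opposite side lengths: (12 : 13 : 5).
Normalizing by 12+13+5 = 30 gives (2/5, 13/30, 1/6).

(2/5, 13/30, 1/6)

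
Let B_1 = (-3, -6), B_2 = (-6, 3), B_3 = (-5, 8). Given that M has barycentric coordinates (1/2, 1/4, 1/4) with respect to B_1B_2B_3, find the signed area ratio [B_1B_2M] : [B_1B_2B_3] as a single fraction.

1/4

The signed ratio [B_1B_2M]/[B_1B_2B_3] equals the barycentric coordinate of M at vertex B_3, which is 1/4.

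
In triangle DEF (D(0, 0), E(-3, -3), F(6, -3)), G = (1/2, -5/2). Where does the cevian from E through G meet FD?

(4, -2)

Barycentric coordinates of G with respect to DEF: (1/6, 1/2, 1/3).
On side FD the E-coordinate is zero; dropping G's E-weight 1/2 and renormalizing the remaining 1/3 : 1/6 gives weights 2/3, 1/3 on F, D.
H = (2/3)·(6, -3) + (1/3)·(0, 0) = (4, -2).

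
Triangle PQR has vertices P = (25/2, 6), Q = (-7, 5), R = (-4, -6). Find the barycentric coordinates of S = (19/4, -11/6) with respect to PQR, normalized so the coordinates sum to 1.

(1/2, -1/6, 2/3)

Signed area of the reference triangle: [PQR] = ½·((25/2)·(5−(-6)) + (-7)·(-6−6) + (-4)·(6−5)) = ½·(275/2 + 84 − 4) = 435/4.
[SQR] = ½·((19/4)·(5−(-6)) + (-7)·(-6−(-11/6)) + (-4)·(-11/6−5)) = ½·(209/4 + 175/6 + 82/3) = 435/8, so the P-coordinate is (435/8)/(435/4) = 1/2.
[PSR] = ½·((25/2)·(-11/6−(-6)) + (19/4)·(-6−6) + (-4)·(6−(-11/6))) = ½·(625/12 − 57 − 94/3) = -145/8, so the Q-coordinate is -1/6.
[PQS] = ½·((25/2)·(5−(-11/6)) + (-7)·(-11/6−6) + (19/4)·(6−5)) = ½·(1025/12 + 329/6 + 19/4) = 145/2, so the R-coordinate is 2/3.
Check: 1/2 − 1/6 + 2/3 = 1.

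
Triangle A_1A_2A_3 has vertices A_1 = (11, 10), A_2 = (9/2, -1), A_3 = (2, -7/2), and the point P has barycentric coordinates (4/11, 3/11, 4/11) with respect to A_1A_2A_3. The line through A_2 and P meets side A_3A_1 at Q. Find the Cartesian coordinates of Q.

(13/2, 13/4)

Line A_2P meets A_3A_1 where the A_2-coordinate vanishes; zeroing P's A_2-weight and renormalizing leaves A_3, A_1-weights 4/11 : 4/11 → (1/2, 1/2).
So Q = (1/2)·A_3 + (1/2)·A_1 = (13/2, 13/4).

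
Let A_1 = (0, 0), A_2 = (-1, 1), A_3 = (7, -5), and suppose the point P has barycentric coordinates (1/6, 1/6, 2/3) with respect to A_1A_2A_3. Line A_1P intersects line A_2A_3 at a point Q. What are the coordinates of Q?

Line A_1P meets A_2A_3 where the A_1-coordinate vanishes; zeroing P's A_1-weight and renormalizing leaves A_2, A_3-weights 1/6 : 2/3 → (1/5, 4/5).
So Q = (1/5)·A_2 + (4/5)·A_3 = (27/5, -19/5).

(27/5, -19/5)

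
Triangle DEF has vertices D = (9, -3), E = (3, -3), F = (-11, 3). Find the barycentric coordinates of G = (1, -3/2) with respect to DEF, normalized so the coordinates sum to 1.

Signed area of the reference triangle: [DEF] = ½·(9·(-3−3) + 3·(3−(-3)) + (-11)·(-3−(-3))) = ½·(-54 + 18 + 0) = -18.
[GEF] = ½·(1·(-3−3) + 3·(3−(-3/2)) + (-11)·(-3/2−(-3))) = ½·(-6 + 27/2 − 33/2) = -9/2, so the D-coordinate is (-9/2)/(-18) = 1/4.
[DGF] = ½·(9·(-3/2−3) + 1·(3−(-3)) + (-11)·(-3−(-3/2))) = ½·(-81/2 + 6 + 33/2) = -9, so the E-coordinate is 1/2.
[DEG] = ½·(9·(-3−(-3/2)) + 3·(-3/2−(-3)) + 1·(-3−(-3))) = ½·(-27/2 + 9/2 + 0) = -9/2, so the F-coordinate is 1/4.
Check: 1/4 + 1/2 + 1/4 = 1.

(1/4, 1/2, 1/4)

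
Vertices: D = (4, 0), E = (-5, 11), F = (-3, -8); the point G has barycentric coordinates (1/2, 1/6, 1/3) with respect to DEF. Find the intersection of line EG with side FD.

Line EG meets FD where the E-coordinate vanishes; zeroing G's E-weight and renormalizing leaves F, D-weights 1/3 : 1/2 → (2/5, 3/5).
So H = (2/5)·F + (3/5)·D = (6/5, -16/5).

(6/5, -16/5)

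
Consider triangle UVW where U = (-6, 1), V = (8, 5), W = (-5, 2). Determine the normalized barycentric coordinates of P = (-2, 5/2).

(1/4, 1/4, 1/2)

Signed area of the reference triangle: [UVW] = ½·((-6)·(5−2) + 8·(2−1) + (-5)·(1−5)) = ½·(-18 + 8 + 20) = 5.
[PVW] = ½·((-2)·(5−2) + 8·(2−(5/2)) + (-5)·(5/2−5)) = ½·(-6 − 4 + 25/2) = 5/4, so the U-coordinate is (5/4)/5 = 1/4.
[UPW] = ½·((-6)·(5/2−2) + (-2)·(2−1) + (-5)·(1−(5/2))) = ½·(-3 − 2 + 15/2) = 5/4, so the V-coordinate is 1/4.
[UVP] = ½·((-6)·(5−(5/2)) + 8·(5/2−1) + (-2)·(1−5)) = ½·(-15 + 12 + 8) = 5/2, so the W-coordinate is 1/2.
Check: 1/4 + 1/4 + 1/2 = 1.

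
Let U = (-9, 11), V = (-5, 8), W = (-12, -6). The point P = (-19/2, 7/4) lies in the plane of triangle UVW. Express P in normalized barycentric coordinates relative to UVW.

Signed area of the reference triangle: [UVW] = ½·((-9)·(8−(-6)) + (-5)·(-6−11) + (-12)·(11−8)) = ½·(-126 + 85 − 36) = -77/2.
[PVW] = ½·((-19/2)·(8−(-6)) + (-5)·(-6−(7/4)) + (-12)·(7/4−8)) = ½·(-133 + 155/4 + 75) = -77/8, so the U-coordinate is (-77/8)/(-77/2) = 1/4.
[UPW] = ½·((-9)·(7/4−(-6)) + (-19/2)·(-6−11) + (-12)·(11−(7/4))) = ½·(-279/4 + 323/2 − 111) = -77/8, so the V-coordinate is 1/4.
[UVP] = ½·((-9)·(8−(7/4)) + (-5)·(7/4−11) + (-19/2)·(11−8)) = ½·(-225/4 + 185/4 − 57/2) = -77/4, so the W-coordinate is 1/2.
Check: 1/4 + 1/4 + 1/2 = 1.

(1/4, 1/4, 1/2)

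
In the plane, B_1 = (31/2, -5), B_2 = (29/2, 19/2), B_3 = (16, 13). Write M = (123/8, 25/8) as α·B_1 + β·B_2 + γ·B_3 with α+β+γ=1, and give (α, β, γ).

(1/2, 1/4, 1/4)

Signed area of the reference triangle: [B_1B_2B_3] = ½·((31/2)·(19/2−13) + (29/2)·(13−(-5)) + 16·(-5−(19/2))) = ½·(-217/4 + 261 − 232) = -101/8.
[MB_2B_3] = ½·((123/8)·(19/2−13) + (29/2)·(13−(25/8)) + 16·(25/8−(19/2))) = ½·(-861/16 + 2291/16 − 102) = -101/16, so the B_1-coordinate is (-101/16)/(-101/8) = 1/2.
[B_1MB_3] = ½·((31/2)·(25/8−13) + (123/8)·(13−(-5)) + 16·(-5−(25/8))) = ½·(-2449/16 + 1107/4 − 130) = -101/32, so the B_2-coordinate is 1/4.
[B_1B_2M] = ½·((31/2)·(19/2−(25/8)) + (29/2)·(25/8−(-5)) + (123/8)·(-5−(19/2))) = ½·(1581/16 + 1885/16 − 3567/16) = -101/32, so the B_3-coordinate is 1/4.
Check: 1/2 + 1/4 + 1/4 = 1.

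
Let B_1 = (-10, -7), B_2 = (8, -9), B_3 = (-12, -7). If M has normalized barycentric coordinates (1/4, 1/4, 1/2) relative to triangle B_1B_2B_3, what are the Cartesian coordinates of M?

M = (1/4)·B_1 + (1/4)·B_2 + (1/2)·B_3.
x-coordinate: (1/4)·(-10) + (1/4)·8 + (1/2)·(-12) = -13/2.
y-coordinate: (1/4)·(-7) + (1/4)·(-9) + (1/2)·(-7) = -15/2.

(-13/2, -15/2)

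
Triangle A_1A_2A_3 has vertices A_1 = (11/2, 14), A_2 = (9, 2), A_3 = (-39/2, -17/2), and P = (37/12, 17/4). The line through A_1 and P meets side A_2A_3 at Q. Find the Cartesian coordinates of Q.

(15/8, -5/8)

Barycentric coordinates of P with respect to A_1A_2A_3: (1/3, 1/2, 1/6).
On side A_2A_3 the A_1-coordinate is zero; dropping P's A_1-weight 1/3 and renormalizing the remaining 1/2 : 1/6 gives weights 3/4, 1/4 on A_2, A_3.
Q = (3/4)·(9, 2) + (1/4)·(-39/2, -17/2) = (15/8, -5/8).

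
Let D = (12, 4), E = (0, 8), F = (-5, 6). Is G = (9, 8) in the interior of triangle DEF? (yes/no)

Barycentric coordinates of G: (9/22, 31/22, -9/11).
The three coordinates are positive, positive, negative; a point is interior exactly when all three are positive.

no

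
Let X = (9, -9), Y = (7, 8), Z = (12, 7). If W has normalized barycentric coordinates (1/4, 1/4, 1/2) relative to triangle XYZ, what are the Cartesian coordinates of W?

(10, 13/4)

W = (1/4)·X + (1/4)·Y + (1/2)·Z.
x-coordinate: (1/4)·9 + (1/4)·7 + (1/2)·12 = 10.
y-coordinate: (1/4)·(-9) + (1/4)·8 + (1/2)·7 = 13/4.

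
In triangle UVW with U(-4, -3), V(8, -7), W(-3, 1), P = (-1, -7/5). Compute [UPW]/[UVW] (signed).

[UVW] = ½·((-4)·(-7−1) + 8·(1−(-3)) + (-3)·(-3−(-7))) = ½·(32 + 32 − 12) = 26.
[UPW] = ½·((-4)·(-7/5−1) + (-1)·(1−(-3)) + (-3)·(-3−(-7/5))) = ½·(48/5 − 4 + 24/5) = 26/5, so the ratio is (26/5)/26 = 1/5.

1/5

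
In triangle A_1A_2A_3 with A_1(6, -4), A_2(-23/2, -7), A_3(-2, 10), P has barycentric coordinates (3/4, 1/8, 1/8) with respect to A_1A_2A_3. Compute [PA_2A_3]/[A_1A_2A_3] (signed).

The signed ratio [PA_2A_3]/[A_1A_2A_3] equals the barycentric coordinate of P at vertex A_1, which is 3/4.

3/4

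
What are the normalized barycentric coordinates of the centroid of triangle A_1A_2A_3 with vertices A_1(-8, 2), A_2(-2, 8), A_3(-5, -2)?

The centroid is the average of the vertices, so each weight is 1/3.

(1/3, 1/3, 1/3)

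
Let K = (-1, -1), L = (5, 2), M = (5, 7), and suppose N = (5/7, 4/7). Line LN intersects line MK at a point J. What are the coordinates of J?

Barycentric coordinates of N with respect to KLM: (5/7, 1/7, 1/7).
On side MK the L-coordinate is zero; dropping N's L-weight 1/7 and renormalizing the remaining 1/7 : 5/7 gives weights 1/6, 5/6 on M, K.
J = (1/6)·(5, 7) + (5/6)·(-1, -1) = (0, 1/3).

(0, 1/3)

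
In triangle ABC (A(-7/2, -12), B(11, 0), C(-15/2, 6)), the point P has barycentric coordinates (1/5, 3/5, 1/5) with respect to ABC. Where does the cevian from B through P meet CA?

Line BP meets CA where the B-coordinate vanishes; zeroing P's B-weight and renormalizing leaves C, A-weights 1/5 : 1/5 → (1/2, 1/2).
So Q = (1/2)·C + (1/2)·A = (-11/2, -3).

(-11/2, -3)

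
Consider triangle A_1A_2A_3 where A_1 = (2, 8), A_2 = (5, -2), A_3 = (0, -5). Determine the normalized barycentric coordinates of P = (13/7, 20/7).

Signed area of the reference triangle: [A_1A_2A_3] = ½·(2·(-2−(-5)) + 5·(-5−8) + 0·(8−(-2))) = ½·(6 − 65 + 0) = -59/2.
[PA_2A_3] = ½·((13/7)·(-2−(-5)) + 5·(-5−(20/7)) + 0·(20/7−(-2))) = ½·(39/7 − 275/7 + 0) = -118/7, so the A_1-coordinate is (-118/7)/(-59/2) = 4/7.
[A_1PA_3] = ½·(2·(20/7−(-5)) + (13/7)·(-5−8) + 0·(8−(20/7))) = ½·(110/7 − 169/7 + 0) = -59/14, so the A_2-coordinate is 1/7.
[A_1A_2P] = ½·(2·(-2−(20/7)) + 5·(20/7−8) + (13/7)·(8−(-2))) = ½·(-68/7 − 180/7 + 130/7) = -59/7, so the A_3-coordinate is 2/7.

(4/7, 1/7, 2/7)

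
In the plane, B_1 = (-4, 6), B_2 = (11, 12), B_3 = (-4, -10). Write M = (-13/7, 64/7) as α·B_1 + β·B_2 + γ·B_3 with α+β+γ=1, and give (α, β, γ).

(1, 1/7, -1/7)

Signed area of the reference triangle: [B_1B_2B_3] = ½·((-4)·(12−(-10)) + 11·(-10−6) + (-4)·(6−12)) = ½·(-88 − 176 + 24) = -120.
[MB_2B_3] = ½·((-13/7)·(12−(-10)) + 11·(-10−(64/7)) + (-4)·(64/7−12)) = ½·(-286/7 − 1474/7 + 80/7) = -120, so the B_1-coordinate is (-120)/(-120) = 1.
[B_1MB_3] = ½·((-4)·(64/7−(-10)) + (-13/7)·(-10−6) + (-4)·(6−(64/7))) = ½·(-536/7 + 208/7 + 88/7) = -120/7, so the B_2-coordinate is 1/7.
[B_1B_2M] = ½·((-4)·(12−(64/7)) + 11·(64/7−6) + (-13/7)·(6−12)) = ½·(-80/7 + 242/7 + 78/7) = 120/7, so the B_3-coordinate is -1/7.
Check: 1 + 1/7 − 1/7 = 1.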